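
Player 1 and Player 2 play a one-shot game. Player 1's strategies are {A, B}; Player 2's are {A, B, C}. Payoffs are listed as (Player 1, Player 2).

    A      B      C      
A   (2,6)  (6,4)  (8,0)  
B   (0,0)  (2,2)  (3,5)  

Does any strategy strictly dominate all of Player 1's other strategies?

A

A strategy is strictly dominant if it gives Player 1 a strictly higher payoff than every other strategy, against every choice by the opponent.
A strictly dominates: vs A: 2 > 0; vs B: 6 > 2; vs C: 8 > 3.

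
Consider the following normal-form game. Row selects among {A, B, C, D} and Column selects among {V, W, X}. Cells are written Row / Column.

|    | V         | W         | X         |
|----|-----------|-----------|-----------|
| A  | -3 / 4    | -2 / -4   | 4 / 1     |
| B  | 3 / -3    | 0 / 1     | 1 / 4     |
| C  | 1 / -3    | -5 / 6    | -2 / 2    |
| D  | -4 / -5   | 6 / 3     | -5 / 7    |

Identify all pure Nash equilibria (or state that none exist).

No pure-strategy Nash equilibrium

A profile is a Nash equilibrium when each player is best-responding to the other.
Row's best responses — vs V: B (payoff 3); vs W: D (payoff 6); vs X: A (payoff 4).
Column's best responses — vs A: V (payoff 4); vs B: X (payoff 4); vs C: W (payoff 6); vs D: X (payoff 7).
No cell has both players best-responding. For instance, Row's best reply to X is A, but against A Column prefers V over X.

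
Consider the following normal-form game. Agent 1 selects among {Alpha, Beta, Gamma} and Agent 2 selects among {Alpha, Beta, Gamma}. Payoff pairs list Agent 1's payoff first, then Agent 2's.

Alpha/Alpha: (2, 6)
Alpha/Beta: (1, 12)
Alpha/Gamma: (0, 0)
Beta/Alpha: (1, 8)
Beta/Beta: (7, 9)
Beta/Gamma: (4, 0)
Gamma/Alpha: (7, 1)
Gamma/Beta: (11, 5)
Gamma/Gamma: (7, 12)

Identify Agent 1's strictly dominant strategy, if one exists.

Gamma

A strategy is strictly dominant if it gives Agent 1 a strictly higher payoff than every other strategy, against every choice by the opponent.
Gamma strictly dominates: vs Alpha: 7 > each of {2, 1}; vs Beta: 11 > each of {1, 7}; vs Gamma: 7 > each of {0, 4}.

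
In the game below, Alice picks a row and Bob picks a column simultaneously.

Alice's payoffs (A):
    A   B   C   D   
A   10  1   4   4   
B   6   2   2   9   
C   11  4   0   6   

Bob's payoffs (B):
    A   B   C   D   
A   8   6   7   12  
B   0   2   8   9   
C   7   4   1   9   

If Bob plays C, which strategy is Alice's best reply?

A

With Bob fixed at C, Alice's payoffs are: A → 4, B → 2, C → 0.
The maximum is 4, achieved by A.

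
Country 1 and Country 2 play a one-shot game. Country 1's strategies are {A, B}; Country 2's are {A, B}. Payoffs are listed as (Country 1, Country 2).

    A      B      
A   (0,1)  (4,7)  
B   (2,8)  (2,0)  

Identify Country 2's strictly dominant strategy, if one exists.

No strictly dominant strategy

Check whether one of Country 2's strategies beats all alternatives regardless of what the opponent does.
A is not dominant: against A, B gives 7 > 1.
B is not dominant: against B, A gives 8 > 0.
No single strategy is best against every opponent action.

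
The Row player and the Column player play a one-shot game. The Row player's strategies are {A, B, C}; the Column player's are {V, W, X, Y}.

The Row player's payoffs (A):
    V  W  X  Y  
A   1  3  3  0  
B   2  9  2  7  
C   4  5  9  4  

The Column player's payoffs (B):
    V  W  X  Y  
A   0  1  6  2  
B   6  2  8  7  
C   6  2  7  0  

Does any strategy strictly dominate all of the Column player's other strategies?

A strategy is strictly dominant if it gives the Column player a strictly higher payoff than every other strategy, against every choice by the opponent.
X strictly dominates: vs A: 6 > each of {0, 1, 2}; vs B: 8 > each of {6, 2, 7}; vs C: 7 > each of {6, 2, 0}.

X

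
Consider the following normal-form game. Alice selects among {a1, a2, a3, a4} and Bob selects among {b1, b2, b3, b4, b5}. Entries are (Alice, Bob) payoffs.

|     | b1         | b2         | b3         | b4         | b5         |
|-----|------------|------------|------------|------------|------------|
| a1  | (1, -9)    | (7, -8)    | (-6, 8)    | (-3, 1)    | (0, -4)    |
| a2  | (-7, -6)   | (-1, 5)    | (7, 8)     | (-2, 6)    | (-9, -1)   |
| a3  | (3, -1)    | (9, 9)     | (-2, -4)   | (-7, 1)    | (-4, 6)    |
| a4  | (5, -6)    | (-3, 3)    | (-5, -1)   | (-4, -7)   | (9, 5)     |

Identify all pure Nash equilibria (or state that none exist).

(a2, b3), (a3, b2), and (a4, b5)

Check mutual best responses: a cell is a NE iff neither player can gain by unilaterally deviating.
Alice's best responses — vs b1: a4 (payoff 5); vs b2: a3 (payoff 9); vs b3: a2 (payoff 7); vs b4: a2 (payoff -2); vs b5: a4 (payoff 9).
Bob's best responses — vs a1: b3 (payoff 8); vs a2: b3 (payoff 8); vs a3: b2 (payoff 9); vs a4: b5 (payoff 5).
Mutual best responses occur at (a2, b3), (a3, b2), and (a4, b5); at each, neither player gains by switching.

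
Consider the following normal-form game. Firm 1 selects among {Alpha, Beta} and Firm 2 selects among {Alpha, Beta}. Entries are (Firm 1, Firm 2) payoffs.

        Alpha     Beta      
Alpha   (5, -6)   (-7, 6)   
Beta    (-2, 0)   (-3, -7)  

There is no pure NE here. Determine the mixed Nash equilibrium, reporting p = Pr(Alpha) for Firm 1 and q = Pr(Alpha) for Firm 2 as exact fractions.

p = 7/19, q = 4/11

In a mixed NE each player is indifferent between their pure strategies, so the opponent's mix sets the indifference.
Firm 2 indifferent between Alpha and Beta: p·(-6) + (1−p)·0 = p·6 + (1−p)·(-7) ⟹ 0 + (-6)p = (-7) + 13p ⟹ p = 7/19.
Firm 1 indifferent between Alpha and Beta: q·5 + (1−q)·(-7) = q·(-2) + (1−q)·(-3) ⟹ (-7) + 12q = (-3) + 1q ⟹ q = 4/11.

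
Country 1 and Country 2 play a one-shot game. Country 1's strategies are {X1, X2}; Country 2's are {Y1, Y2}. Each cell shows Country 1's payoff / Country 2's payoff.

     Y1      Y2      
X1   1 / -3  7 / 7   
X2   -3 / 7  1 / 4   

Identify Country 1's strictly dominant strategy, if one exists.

X1

Check whether one of Country 1's strategies beats all alternatives regardless of what the opponent does.
X1 strictly dominates: vs Y1: 1 > -3; vs Y2: 7 > 1.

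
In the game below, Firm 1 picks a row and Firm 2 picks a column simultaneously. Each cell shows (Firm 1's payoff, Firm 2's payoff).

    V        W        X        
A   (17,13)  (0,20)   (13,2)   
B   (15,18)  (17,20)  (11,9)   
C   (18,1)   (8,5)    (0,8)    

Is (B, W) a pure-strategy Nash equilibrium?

Holding Firm 2 at W: Firm 1 gets 17 from B, versus 0 from A, 8 from C. No profitable deviation for Firm 1.
Holding Firm 1 at B: Firm 2 gets 20 from W, versus 18 from V, 9 from X. No profitable deviation for Firm 2 either.

Yes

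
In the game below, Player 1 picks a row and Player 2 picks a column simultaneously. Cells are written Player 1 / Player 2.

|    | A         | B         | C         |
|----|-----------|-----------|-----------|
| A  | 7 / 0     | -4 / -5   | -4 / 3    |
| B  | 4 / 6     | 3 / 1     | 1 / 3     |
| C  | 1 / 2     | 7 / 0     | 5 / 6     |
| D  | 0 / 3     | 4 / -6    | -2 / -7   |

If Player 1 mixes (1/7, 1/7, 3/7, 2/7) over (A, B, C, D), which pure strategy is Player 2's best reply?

Player 2's best reply maximizes expected payoff against the mix.
A: (1/7)·0 + (1/7)·6 + (3/7)·2 + (2/7)·3 = 18/7
B: (1/7)·(-5) + (1/7)·1 + (3/7)·0 + (2/7)·(-6) = -16/7
C: (1/7)·3 + (1/7)·3 + (3/7)·6 + (2/7)·(-7) = 10/7
Highest expected payoff is 18/7, from A.

A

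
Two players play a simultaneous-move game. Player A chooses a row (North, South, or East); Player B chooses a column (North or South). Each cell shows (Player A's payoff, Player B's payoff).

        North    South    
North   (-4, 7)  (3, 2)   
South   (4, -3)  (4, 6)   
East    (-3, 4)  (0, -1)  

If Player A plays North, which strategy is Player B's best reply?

North

With Player A fixed at North, Player B's payoffs are: North → 7, South → 2.
The maximum is 7, achieved by North.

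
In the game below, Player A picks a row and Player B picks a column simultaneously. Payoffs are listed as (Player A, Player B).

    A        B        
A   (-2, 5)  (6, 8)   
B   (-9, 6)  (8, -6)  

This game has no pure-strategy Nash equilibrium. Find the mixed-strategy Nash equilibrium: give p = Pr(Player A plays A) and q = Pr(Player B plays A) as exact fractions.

p = 4/5, q = 2/9

Each player's mixing probability is pinned down by making the *other* player indifferent.
Player B indifferent between A and B: p·5 + (1−p)·6 = p·8 + (1−p)·(-6) ⟹ 6 + (-1)p = (-6) + 14p ⟹ p = 4/5.
Player A indifferent between A and B: q·(-2) + (1−q)·6 = q·(-9) + (1−q)·8 ⟹ 6 + (-8)q = 8 + (-17)q ⟹ q = 2/9.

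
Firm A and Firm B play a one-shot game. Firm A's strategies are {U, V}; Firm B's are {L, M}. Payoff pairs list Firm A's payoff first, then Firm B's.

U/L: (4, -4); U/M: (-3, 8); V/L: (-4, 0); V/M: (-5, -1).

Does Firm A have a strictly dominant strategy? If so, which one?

U

Check whether one of Firm A's strategies beats all alternatives regardless of what the opponent does.
U strictly dominates: vs L: 4 > -4; vs M: -3 > -5.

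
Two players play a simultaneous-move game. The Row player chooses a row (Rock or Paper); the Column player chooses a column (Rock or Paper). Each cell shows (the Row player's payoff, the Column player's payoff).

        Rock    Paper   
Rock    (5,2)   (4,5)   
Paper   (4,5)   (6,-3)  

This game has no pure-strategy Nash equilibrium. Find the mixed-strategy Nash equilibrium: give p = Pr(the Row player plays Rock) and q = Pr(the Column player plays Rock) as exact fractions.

Each player's mixing probability is pinned down by making the *other* player indifferent.
The Column player indifferent between Rock and Paper: p·2 + (1−p)·5 = p·5 + (1−p)·(-3) ⟹ 5 + (-3)p = (-3) + 8p ⟹ p = 8/11.
The Row player indifferent between Rock and Paper: q·5 + (1−q)·4 = q·4 + (1−q)·6 ⟹ 4 + 1q = 6 + (-2)q ⟹ q = 2/3.

p = 8/11, q = 2/3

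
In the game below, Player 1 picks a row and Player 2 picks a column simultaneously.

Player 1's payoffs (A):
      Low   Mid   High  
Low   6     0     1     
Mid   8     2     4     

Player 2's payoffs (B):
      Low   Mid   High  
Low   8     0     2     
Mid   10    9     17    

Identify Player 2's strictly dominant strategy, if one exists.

None

A strategy is strictly dominant if it gives Player 2 a strictly higher payoff than every other strategy, against every choice by the opponent.
Low is not dominant: against Mid, High gives 17 > 10.
Mid is not dominant: against Low, Low gives 8 > 0.
High is not dominant: against Low, Low gives 8 > 2.
No single strategy is best against every opponent action.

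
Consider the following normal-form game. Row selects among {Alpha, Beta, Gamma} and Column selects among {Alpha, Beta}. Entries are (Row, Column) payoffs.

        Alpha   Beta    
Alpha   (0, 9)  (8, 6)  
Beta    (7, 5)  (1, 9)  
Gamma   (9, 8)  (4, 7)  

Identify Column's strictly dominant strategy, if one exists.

No strictly dominant strategy

A strategy is strictly dominant if it gives Column a strictly higher payoff than every other strategy, against every choice by the opponent.
Alpha is not dominant: against Beta, Beta gives 9 > 5.
Beta is not dominant: against Alpha, Alpha gives 9 > 6.
No single strategy is best against every opponent action.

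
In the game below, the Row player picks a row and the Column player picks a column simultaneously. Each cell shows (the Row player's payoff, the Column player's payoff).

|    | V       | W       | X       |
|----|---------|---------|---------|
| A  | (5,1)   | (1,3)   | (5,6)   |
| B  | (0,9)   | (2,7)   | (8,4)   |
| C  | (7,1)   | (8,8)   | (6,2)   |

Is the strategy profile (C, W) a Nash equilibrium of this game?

Yes

Holding the Column player at W: the Row player gets 8 from C, versus 1 from A, 2 from B. No profitable deviation for the Row player.
Holding the Row player at C: the Column player gets 8 from W, versus 1 from V, 2 from X. No profitable deviation for the Column player either.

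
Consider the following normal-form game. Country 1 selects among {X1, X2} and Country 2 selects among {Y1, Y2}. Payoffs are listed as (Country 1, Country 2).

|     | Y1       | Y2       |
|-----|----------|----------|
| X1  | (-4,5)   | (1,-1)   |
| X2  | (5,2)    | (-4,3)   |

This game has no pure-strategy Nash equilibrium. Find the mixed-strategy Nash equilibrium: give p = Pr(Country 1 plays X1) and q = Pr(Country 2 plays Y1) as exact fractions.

In a mixed NE each player is indifferent between their pure strategies, so the opponent's mix sets the indifference.
Country 2 indifferent between Y1 and Y2: p·5 + (1−p)·2 = p·(-1) + (1−p)·3 ⟹ 2 + 3p = 3 + (-4)p ⟹ p = 1/7.
Country 1 indifferent between X1 and X2: q·(-4) + (1−q)·1 = q·5 + (1−q)·(-4) ⟹ 1 + (-5)q = (-4) + 9q ⟹ q = 5/14.

p = 1/7, q = 5/14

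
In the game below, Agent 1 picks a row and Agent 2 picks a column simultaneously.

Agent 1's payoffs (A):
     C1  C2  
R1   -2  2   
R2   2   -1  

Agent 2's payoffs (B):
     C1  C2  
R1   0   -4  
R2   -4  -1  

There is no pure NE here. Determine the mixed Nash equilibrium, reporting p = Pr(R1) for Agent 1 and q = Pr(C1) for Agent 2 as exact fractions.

p = 3/7, q = 3/7

In a mixed NE each player is indifferent between their pure strategies, so the opponent's mix sets the indifference.
Agent 2 indifferent between C1 and C2: p·0 + (1−p)·(-4) = p·(-4) + (1−p)·(-1) ⟹ (-4) + 4p = (-1) + (-3)p ⟹ p = 3/7.
Agent 1 indifferent between R1 and R2: q·(-2) + (1−q)·2 = q·2 + (1−q)·(-1) ⟹ 2 + (-4)q = (-1) + 3q ⟹ q = 3/7.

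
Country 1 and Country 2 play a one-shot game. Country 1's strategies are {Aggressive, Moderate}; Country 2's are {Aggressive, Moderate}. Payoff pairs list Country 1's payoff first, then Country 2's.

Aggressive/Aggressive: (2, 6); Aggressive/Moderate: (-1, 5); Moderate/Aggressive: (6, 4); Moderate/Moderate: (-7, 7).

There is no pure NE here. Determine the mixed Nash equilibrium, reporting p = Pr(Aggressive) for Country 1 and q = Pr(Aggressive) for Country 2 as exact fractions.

In a mixed NE each player is indifferent between their pure strategies, so the opponent's mix sets the indifference.
Country 2 indifferent between Aggressive and Moderate: p·6 + (1−p)·4 = p·5 + (1−p)·7 ⟹ 4 + 2p = 7 + (-2)p ⟹ p = 3/4.
Country 1 indifferent between Aggressive and Moderate: q·2 + (1−q)·(-1) = q·6 + (1−q)·(-7) ⟹ (-1) + 3q = (-7) + 13q ⟹ q = 3/5.

p = 3/4, q = 3/5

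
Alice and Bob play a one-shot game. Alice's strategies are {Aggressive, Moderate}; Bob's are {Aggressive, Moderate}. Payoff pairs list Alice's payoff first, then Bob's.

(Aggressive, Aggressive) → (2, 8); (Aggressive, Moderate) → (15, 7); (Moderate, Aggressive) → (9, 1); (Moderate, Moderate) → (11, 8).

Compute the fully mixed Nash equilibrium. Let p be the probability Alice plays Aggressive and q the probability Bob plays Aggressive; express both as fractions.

Each player's mixing probability is pinned down by making the *other* player indifferent.
Bob indifferent between Aggressive and Moderate: p·8 + (1−p)·1 = p·7 + (1−p)·8 ⟹ 1 + 7p = 8 + (-1)p ⟹ p = 7/8.
Alice indifferent between Aggressive and Moderate: q·2 + (1−q)·15 = q·9 + (1−q)·11 ⟹ 15 + (-13)q = 11 + (-2)q ⟹ q = 4/11.

p = 7/8, q = 4/11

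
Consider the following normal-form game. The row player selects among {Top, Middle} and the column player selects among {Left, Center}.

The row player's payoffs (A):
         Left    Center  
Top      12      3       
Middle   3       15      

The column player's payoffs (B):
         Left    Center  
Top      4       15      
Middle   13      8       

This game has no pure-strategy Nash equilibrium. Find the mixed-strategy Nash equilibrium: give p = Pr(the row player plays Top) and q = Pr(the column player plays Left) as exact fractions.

In a mixed NE each player is indifferent between their pure strategies, so the opponent's mix sets the indifference.
The column player indifferent between Left and Center: p·4 + (1−p)·13 = p·15 + (1−p)·8 ⟹ 13 + (-9)p = 8 + 7p ⟹ p = 5/16.
The row player indifferent between Top and Middle: q·12 + (1−q)·3 = q·3 + (1−q)·15 ⟹ 3 + 9q = 15 + (-12)q ⟹ q = 4/7.

p = 5/16, q = 4/7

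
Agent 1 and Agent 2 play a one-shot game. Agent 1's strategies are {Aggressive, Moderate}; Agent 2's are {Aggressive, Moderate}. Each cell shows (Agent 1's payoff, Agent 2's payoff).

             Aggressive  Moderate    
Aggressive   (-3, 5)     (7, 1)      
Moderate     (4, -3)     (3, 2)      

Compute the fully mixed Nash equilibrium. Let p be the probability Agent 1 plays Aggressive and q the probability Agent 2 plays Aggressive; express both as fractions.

Each player's mixing probability is pinned down by making the *other* player indifferent.
Agent 2 indifferent between Aggressive and Moderate: p·5 + (1−p)·(-3) = p·1 + (1−p)·2 ⟹ (-3) + 8p = 2 + (-1)p ⟹ p = 5/9.
Agent 1 indifferent between Aggressive and Moderate: q·(-3) + (1−q)·7 = q·4 + (1−q)·3 ⟹ 7 + (-10)q = 3 + 1q ⟹ q = 4/11.

p = 5/9, q = 4/11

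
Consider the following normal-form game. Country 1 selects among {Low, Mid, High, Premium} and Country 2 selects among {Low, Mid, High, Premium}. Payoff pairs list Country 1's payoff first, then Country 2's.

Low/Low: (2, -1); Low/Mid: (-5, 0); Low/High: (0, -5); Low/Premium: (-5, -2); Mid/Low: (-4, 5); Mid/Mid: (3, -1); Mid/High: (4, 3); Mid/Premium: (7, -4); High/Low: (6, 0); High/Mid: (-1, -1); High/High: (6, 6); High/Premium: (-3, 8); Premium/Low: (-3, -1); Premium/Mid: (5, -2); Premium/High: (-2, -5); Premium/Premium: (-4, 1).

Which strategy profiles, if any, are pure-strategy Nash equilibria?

None

A profile is a Nash equilibrium when each player is best-responding to the other.
Country 1's best responses — vs Low: High (payoff 6); vs Mid: Premium (payoff 5); vs High: High (payoff 6); vs Premium: Mid (payoff 7).
Country 2's best responses — vs Low: Mid (payoff 0); vs Mid: Low (payoff 5); vs High: Premium (payoff 8); vs Premium: Premium (payoff 1).
No cell has both players best-responding. For instance, Country 1's best reply to High is High, but against High Country 2 prefers Premium over High.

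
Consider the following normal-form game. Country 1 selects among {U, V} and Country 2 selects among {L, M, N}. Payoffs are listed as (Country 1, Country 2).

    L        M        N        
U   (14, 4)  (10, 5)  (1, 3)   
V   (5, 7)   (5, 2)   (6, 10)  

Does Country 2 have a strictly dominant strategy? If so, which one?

No strictly dominant strategy

A strategy is strictly dominant if it gives Country 2 a strictly higher payoff than every other strategy, against every choice by the opponent.
L is not dominant: against U, M gives 5 > 4.
M is not dominant: against V, L gives 7 > 2.
N is not dominant: against U, L gives 4 > 3.
No single strategy is best against every opponent action.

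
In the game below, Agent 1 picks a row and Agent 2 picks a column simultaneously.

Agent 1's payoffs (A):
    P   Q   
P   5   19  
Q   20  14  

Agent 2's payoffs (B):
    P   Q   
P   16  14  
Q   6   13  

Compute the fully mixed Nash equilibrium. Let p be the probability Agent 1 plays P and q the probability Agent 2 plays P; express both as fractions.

p = 7/9, q = 1/4

In a mixed NE each player is indifferent between their pure strategies, so the opponent's mix sets the indifference.
Agent 2 indifferent between P and Q: p·16 + (1−p)·6 = p·14 + (1−p)·13 ⟹ 6 + 10p = 13 + 1p ⟹ p = 7/9.
Agent 1 indifferent between P and Q: q·5 + (1−q)·19 = q·20 + (1−q)·14 ⟹ 19 + (-14)q = 14 + 6q ⟹ q = 1/4.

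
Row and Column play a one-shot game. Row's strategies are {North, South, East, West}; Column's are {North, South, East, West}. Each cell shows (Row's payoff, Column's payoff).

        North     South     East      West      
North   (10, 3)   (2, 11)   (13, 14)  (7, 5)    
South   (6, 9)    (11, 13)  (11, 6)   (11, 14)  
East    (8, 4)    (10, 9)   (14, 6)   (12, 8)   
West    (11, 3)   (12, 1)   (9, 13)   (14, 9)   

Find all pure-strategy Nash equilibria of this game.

None

Find each player's best response to every opponent strategy; NE are the intersections.
Row's best responses — vs North: West (payoff 11); vs South: West (payoff 12); vs East: East (payoff 14); vs West: West (payoff 14).
Column's best responses — vs North: East (payoff 14); vs South: West (payoff 14); vs East: South (payoff 9); vs West: East (payoff 13).
No cell has both players best-responding. For instance, Row's best reply to West is West, but against West Column prefers East over West.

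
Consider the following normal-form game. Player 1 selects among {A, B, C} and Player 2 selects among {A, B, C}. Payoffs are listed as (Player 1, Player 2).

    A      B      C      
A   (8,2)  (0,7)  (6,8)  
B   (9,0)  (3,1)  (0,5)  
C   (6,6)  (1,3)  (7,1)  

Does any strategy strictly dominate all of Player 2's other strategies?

None

Check whether one of Player 2's strategies beats all alternatives regardless of what the opponent does.
A is not dominant: against A, B gives 7 > 2.
B is not dominant: against A, C gives 8 > 7.
C is not dominant: against C, A gives 6 > 1.
No single strategy is best against every opponent action.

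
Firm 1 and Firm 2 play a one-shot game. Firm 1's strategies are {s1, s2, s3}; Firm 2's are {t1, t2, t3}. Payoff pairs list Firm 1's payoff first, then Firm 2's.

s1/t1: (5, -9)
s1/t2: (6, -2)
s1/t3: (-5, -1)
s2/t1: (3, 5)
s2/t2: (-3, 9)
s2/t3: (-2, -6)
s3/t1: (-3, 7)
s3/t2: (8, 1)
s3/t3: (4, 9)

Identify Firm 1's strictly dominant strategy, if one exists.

Check whether one of Firm 1's strategies beats all alternatives regardless of what the opponent does.
s1 is not dominant: against t2, s3 gives 8 > 6.
s2 is not dominant: against t1, s1 gives 5 > 3.
s3 is not dominant: against t1, s1 gives 5 > -3.
No single strategy is best against every opponent action.

None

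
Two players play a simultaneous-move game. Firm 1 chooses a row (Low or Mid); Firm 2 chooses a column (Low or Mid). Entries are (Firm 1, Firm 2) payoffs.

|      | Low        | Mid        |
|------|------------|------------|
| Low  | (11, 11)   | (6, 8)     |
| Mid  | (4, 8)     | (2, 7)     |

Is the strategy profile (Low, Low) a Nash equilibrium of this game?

Holding Firm 2 at Low: Firm 1 gets 11 from Low, versus 4 from Mid. No profitable deviation for Firm 1.
Holding Firm 1 at Low: Firm 2 gets 11 from Low, versus 8 from Mid. No profitable deviation for Firm 2 either.

Yes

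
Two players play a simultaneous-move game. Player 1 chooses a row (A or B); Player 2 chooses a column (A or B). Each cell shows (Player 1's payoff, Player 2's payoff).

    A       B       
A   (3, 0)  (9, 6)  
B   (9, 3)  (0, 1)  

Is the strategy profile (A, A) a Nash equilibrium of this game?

Holding Player 2 at A: Player 1 gets 3 from A but could get 9 by switching to B. Player 1 has a profitable deviation.

No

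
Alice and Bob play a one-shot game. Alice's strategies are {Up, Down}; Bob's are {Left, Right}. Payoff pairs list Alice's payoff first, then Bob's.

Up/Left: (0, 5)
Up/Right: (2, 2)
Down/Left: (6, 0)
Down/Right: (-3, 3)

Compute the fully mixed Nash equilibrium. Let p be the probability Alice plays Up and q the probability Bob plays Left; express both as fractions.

In a mixed NE each player is indifferent between their pure strategies, so the opponent's mix sets the indifference.
Bob indifferent between Left and Right: p·5 + (1−p)·0 = p·2 + (1−p)·3 ⟹ 0 + 5p = 3 + (-1)p ⟹ p = 1/2.
Alice indifferent between Up and Down: q·0 + (1−q)·2 = q·6 + (1−q)·(-3) ⟹ 2 + (-2)q = (-3) + 9q ⟹ q = 5/11.

p = 1/2, q = 5/11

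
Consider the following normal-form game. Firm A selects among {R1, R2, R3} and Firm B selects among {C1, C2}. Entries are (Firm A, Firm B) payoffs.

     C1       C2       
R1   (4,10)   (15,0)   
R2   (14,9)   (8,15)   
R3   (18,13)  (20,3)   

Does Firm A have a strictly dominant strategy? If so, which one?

R3

Check whether one of Firm A's strategies beats all alternatives regardless of what the opponent does.
R3 strictly dominates: vs C1: 18 > each of {4, 14}; vs C2: 20 > each of {15, 8}.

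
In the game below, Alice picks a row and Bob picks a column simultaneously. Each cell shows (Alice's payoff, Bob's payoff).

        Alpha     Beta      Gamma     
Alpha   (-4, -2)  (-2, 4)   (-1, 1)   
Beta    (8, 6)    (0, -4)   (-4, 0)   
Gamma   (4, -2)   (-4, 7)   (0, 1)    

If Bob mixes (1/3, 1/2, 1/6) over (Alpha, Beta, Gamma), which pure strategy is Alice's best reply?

Alice's best reply maximizes expected payoff against the mix.
Alpha: (1/3)·(-4) + (1/2)·(-2) + (1/6)·(-1) = -5/2
Beta: (1/3)·8 + (1/2)·0 + (1/6)·(-4) = 2
Gamma: (1/3)·4 + (1/2)·(-4) + (1/6)·0 = -2/3
Highest expected payoff is 2, from Beta.

Beta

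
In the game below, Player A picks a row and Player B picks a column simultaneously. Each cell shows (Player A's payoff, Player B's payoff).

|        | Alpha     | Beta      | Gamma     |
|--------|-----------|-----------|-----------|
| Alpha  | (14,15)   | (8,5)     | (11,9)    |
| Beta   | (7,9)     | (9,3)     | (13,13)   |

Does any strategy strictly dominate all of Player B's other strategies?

None

A strategy is strictly dominant if it gives Player B a strictly higher payoff than every other strategy, against every choice by the opponent.
Alpha is not dominant: against Beta, Gamma gives 13 > 9.
Beta is not dominant: against Alpha, Alpha gives 15 > 5.
Gamma is not dominant: against Alpha, Alpha gives 15 > 9.
No single strategy is best against every opponent action.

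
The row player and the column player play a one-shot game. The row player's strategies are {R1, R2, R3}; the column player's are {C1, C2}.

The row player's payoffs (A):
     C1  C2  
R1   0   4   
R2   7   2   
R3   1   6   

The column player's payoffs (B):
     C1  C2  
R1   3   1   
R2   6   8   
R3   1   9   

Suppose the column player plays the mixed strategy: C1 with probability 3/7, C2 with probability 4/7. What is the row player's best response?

R2

Compute the row player's expected payoff from each pure strategy against the given mix.
R1: (3/7)·0 + (4/7)·4 = 16/7
R2: (3/7)·7 + (4/7)·2 = 29/7
R3: (3/7)·1 + (4/7)·6 = 27/7
Highest expected payoff is 29/7, from R2.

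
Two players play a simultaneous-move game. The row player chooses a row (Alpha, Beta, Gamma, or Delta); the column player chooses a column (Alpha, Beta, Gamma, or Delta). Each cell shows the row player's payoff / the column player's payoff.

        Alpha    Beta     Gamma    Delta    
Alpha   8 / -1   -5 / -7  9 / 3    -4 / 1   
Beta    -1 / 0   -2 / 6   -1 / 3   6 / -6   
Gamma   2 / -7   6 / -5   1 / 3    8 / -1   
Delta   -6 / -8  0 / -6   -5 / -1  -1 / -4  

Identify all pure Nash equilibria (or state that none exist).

Find each player's best response to every opponent strategy; NE are the intersections.
The row player's best responses — vs Alpha: Alpha (payoff 8); vs Beta: Gamma (payoff 6); vs Gamma: Alpha (payoff 9); vs Delta: Gamma (payoff 8).
The column player's best responses — vs Alpha: Gamma (payoff 3); vs Beta: Beta (payoff 6); vs Gamma: Gamma (payoff 3); vs Delta: Gamma (payoff -1).
The only mutual best response is (Alpha, Gamma); neither player gains by switching there.

(Alpha, Gamma)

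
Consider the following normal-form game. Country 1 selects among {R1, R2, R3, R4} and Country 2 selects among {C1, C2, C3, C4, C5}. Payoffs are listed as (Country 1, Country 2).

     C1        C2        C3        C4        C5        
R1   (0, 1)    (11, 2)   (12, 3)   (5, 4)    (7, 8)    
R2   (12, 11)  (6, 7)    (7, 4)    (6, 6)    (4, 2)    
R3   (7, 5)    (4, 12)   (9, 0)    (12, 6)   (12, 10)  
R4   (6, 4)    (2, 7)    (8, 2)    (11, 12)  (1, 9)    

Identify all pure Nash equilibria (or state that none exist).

(R2, C1)

Find each player's best response to every opponent strategy; NE are the intersections.
Country 1's best responses — vs C1: R2 (payoff 12); vs C2: R1 (payoff 11); vs C3: R1 (payoff 12); vs C4: R3 (payoff 12); vs C5: R3 (payoff 12).
Country 2's best responses — vs R1: C5 (payoff 8); vs R2: C1 (payoff 11); vs R3: C2 (payoff 12); vs R4: C4 (payoff 12).
The only mutual best response is (R2, C1); neither player gains by switching there.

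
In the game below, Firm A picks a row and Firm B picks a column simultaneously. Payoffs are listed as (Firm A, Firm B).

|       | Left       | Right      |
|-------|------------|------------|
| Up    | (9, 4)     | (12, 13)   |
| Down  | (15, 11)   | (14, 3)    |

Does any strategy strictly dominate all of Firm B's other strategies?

A strategy is strictly dominant if it gives Firm B a strictly higher payoff than every other strategy, against every choice by the opponent.
Left is not dominant: against Up, Right gives 13 > 4.
Right is not dominant: against Down, Left gives 11 > 3.
No single strategy is best against every opponent action.

None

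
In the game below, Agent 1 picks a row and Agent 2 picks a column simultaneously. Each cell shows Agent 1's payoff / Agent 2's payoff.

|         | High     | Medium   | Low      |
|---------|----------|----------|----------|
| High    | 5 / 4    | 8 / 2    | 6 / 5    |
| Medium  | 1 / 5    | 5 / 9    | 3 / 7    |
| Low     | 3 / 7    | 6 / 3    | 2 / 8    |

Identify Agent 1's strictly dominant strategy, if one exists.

High

Check whether one of Agent 1's strategies beats all alternatives regardless of what the opponent does.
High strictly dominates: vs High: 5 > each of {1, 3}; vs Medium: 8 > each of {5, 6}; vs Low: 6 > each of {3, 2}.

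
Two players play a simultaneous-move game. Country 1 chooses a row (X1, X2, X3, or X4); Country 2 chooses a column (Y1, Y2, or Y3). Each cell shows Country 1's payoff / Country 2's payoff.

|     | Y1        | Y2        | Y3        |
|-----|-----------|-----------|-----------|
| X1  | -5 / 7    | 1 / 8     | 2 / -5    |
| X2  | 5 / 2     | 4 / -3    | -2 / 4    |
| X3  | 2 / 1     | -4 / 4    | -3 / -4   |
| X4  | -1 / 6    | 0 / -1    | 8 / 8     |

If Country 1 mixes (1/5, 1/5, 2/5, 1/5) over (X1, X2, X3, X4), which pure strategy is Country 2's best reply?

Country 2's best reply maximizes expected payoff against the mix.
Y1: (1/5)·7 + (1/5)·2 + (2/5)·1 + (1/5)·6 = 17/5
Y2: (1/5)·8 + (1/5)·(-3) + (2/5)·4 + (1/5)·(-1) = 12/5
Y3: (1/5)·(-5) + (1/5)·4 + (2/5)·(-4) + (1/5)·8 = -1/5
Highest expected payoff is 17/5, from Y1.

Y1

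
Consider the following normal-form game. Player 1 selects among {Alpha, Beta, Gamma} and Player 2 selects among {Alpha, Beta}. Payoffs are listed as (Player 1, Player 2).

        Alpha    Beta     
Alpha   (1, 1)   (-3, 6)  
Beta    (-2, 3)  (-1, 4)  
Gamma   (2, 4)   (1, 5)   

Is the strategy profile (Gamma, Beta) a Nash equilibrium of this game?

Yes

Holding Player 2 at Beta: Player 1 gets 1 from Gamma, versus -3 from Alpha, -1 from Beta. No profitable deviation for Player 1.
Holding Player 1 at Gamma: Player 2 gets 5 from Beta, versus 4 from Alpha. No profitable deviation for Player 2 either.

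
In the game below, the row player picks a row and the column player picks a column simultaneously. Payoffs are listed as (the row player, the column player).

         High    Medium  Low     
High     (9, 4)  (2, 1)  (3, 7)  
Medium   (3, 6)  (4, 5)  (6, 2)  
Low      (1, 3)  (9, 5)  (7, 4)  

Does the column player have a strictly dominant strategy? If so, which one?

No strictly dominant strategy

Check whether one of the column player's strategies beats all alternatives regardless of what the opponent does.
High is not dominant: against High, Low gives 7 > 4.
Medium is not dominant: against High, High gives 4 > 1.
Low is not dominant: against Medium, High gives 6 > 2.
No single strategy is best against every opponent action.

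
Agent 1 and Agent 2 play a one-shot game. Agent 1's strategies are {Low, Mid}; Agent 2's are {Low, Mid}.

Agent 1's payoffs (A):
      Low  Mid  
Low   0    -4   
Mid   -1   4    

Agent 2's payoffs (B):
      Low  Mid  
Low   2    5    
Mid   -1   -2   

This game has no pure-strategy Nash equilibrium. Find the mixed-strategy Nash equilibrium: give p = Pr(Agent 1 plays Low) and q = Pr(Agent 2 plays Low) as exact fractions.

p = 1/4, q = 8/9

In a mixed NE each player is indifferent between their pure strategies, so the opponent's mix sets the indifference.
Agent 2 indifferent between Low and Mid: p·2 + (1−p)·(-1) = p·5 + (1−p)·(-2) ⟹ (-1) + 3p = (-2) + 7p ⟹ p = 1/4.
Agent 1 indifferent between Low and Mid: q·0 + (1−q)·(-4) = q·(-1) + (1−q)·4 ⟹ (-4) + 4q = 4 + (-5)q ⟹ q = 8/9.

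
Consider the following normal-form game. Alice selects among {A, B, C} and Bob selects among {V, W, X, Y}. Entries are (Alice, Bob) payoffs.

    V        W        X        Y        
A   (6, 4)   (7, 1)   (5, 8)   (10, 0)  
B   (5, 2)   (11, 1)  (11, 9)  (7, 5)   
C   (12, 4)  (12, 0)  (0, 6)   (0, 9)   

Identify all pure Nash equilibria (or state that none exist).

Check mutual best responses: a cell is a NE iff neither player can gain by unilaterally deviating.
Alice's best responses — vs V: C (payoff 12); vs W: C (payoff 12); vs X: B (payoff 11); vs Y: A (payoff 10).
Bob's best responses — vs A: X (payoff 8); vs B: X (payoff 9); vs C: Y (payoff 9).
The only mutual best response is (B, X); neither player gains by switching there.

(B, X)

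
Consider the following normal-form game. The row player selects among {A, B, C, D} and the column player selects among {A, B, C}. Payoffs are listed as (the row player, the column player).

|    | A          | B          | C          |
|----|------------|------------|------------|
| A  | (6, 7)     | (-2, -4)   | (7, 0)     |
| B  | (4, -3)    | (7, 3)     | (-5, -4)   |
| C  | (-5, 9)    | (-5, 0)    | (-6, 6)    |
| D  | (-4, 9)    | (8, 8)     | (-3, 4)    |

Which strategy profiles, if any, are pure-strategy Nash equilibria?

(A, A)

A profile is a Nash equilibrium when each player is best-responding to the other.
The row player's best responses — vs A: A (payoff 6); vs B: D (payoff 8); vs C: A (payoff 7).
The column player's best responses — vs A: A (payoff 7); vs B: B (payoff 3); vs C: A (payoff 9); vs D: A (payoff 9).
The only mutual best response is (A, A); neither player gains by switching there.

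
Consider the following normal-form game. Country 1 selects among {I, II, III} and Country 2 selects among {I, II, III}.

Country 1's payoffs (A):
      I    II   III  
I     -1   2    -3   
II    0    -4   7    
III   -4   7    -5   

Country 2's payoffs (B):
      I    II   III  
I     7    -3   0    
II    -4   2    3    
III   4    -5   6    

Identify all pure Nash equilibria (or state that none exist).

A profile is a Nash equilibrium when each player is best-responding to the other.
Country 1's best responses — vs I: II (payoff 0); vs II: III (payoff 7); vs III: II (payoff 7).
Country 2's best responses — vs I: I (payoff 7); vs II: III (payoff 3); vs III: III (payoff 6).
The only mutual best response is (II, III); neither player gains by switching there.

(II, III)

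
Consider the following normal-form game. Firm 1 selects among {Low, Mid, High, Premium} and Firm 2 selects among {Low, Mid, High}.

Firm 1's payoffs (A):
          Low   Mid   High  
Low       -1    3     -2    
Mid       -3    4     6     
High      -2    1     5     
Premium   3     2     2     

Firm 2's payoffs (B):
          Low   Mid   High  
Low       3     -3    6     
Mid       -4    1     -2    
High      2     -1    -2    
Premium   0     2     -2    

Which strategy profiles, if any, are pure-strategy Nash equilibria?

Find each player's best response to every opponent strategy; NE are the intersections.
Firm 1's best responses — vs Low: Premium (payoff 3); vs Mid: Mid (payoff 4); vs High: Mid (payoff 6).
Firm 2's best responses — vs Low: High (payoff 6); vs Mid: Mid (payoff 1); vs High: Low (payoff 2); vs Premium: Mid (payoff 2).
The only mutual best response is (Mid, Mid); neither player gains by switching there.

(Mid, Mid)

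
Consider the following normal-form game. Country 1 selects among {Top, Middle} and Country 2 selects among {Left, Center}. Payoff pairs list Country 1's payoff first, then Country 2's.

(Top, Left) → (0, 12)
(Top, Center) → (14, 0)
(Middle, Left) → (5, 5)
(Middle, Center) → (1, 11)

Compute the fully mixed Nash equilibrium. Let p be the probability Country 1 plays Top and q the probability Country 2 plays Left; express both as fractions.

p = 1/3, q = 13/18

In a mixed NE each player is indifferent between their pure strategies, so the opponent's mix sets the indifference.
Country 2 indifferent between Left and Center: p·12 + (1−p)·5 = p·0 + (1−p)·11 ⟹ 5 + 7p = 11 + (-11)p ⟹ p = 1/3.
Country 1 indifferent between Top and Middle: q·0 + (1−q)·14 = q·5 + (1−q)·1 ⟹ 14 + (-14)q = 1 + 4q ⟹ q = 13/18.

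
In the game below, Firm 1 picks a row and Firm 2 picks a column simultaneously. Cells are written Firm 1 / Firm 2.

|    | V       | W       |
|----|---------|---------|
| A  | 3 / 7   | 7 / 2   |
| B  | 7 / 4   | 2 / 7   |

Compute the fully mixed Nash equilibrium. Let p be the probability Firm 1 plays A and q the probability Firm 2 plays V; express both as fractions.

p = 3/8, q = 5/9

In a mixed NE each player is indifferent between their pure strategies, so the opponent's mix sets the indifference.
Firm 2 indifferent between V and W: p·7 + (1−p)·4 = p·2 + (1−p)·7 ⟹ 4 + 3p = 7 + (-5)p ⟹ p = 3/8.
Firm 1 indifferent between A and B: q·3 + (1−q)·7 = q·7 + (1−q)·2 ⟹ 7 + (-4)q = 2 + 5q ⟹ q = 5/9.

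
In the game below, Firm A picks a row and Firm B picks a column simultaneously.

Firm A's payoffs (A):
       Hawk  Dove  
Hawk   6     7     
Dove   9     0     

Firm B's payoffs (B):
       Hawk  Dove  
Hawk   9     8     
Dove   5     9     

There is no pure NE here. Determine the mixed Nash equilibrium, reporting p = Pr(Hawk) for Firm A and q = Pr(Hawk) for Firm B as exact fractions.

p = 4/5, q = 7/10

Each player's mixing probability is pinned down by making the *other* player indifferent.
Firm B indifferent between Hawk and Dove: p·9 + (1−p)·5 = p·8 + (1−p)·9 ⟹ 5 + 4p = 9 + (-1)p ⟹ p = 4/5.
Firm A indifferent between Hawk and Dove: q·6 + (1−q)·7 = q·9 + (1−q)·0 ⟹ 7 + (-1)q = 0 + 9q ⟹ q = 7/10.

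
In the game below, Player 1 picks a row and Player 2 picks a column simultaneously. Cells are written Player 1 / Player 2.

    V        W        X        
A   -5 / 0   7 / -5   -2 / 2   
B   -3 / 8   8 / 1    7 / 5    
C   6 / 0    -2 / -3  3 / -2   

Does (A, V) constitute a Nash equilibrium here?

Holding Player 2 at V: Player 1 gets -5 from A but could get 6 by switching to C. Player 1 has a profitable deviation.

No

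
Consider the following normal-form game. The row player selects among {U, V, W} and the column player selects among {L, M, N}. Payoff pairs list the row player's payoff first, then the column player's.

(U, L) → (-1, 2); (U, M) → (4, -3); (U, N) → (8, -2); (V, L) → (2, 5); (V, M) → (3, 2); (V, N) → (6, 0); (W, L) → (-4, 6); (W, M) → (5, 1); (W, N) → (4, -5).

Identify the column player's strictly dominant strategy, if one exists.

L

A strategy is strictly dominant if it gives the column player a strictly higher payoff than every other strategy, against every choice by the opponent.
L strictly dominates: vs U: 2 > each of {-3, -2}; vs V: 5 > each of {2, 0}; vs W: 6 > each of {1, -5}.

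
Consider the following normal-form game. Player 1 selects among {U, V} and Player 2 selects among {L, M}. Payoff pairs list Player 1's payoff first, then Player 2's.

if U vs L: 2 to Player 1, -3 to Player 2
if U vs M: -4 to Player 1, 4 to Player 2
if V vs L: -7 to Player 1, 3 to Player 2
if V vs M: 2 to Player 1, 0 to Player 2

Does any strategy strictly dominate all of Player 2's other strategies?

No strictly dominant strategy

Check whether one of Player 2's strategies beats all alternatives regardless of what the opponent does.
L is not dominant: against U, M gives 4 > -3.
M is not dominant: against V, L gives 3 > 0.
No single strategy is best against every opponent action.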